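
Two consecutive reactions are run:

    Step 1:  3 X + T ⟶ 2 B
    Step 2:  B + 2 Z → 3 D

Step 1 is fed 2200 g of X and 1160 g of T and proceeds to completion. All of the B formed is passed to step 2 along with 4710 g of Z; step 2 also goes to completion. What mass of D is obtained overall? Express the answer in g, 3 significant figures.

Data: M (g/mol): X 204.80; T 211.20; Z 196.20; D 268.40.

Step 1:
n(X) = 2200 / 204.80 = 10.74 mol
n(T) = 1160 / 211.20 = 5.492 mol
n/ν → X: 3.580, T: 5.492; X is limiting.
n(B) produced = (2/3) × 10.74 = 7.160 mol
Step 2:
n(B) available = 7.160 mol
n(Z) = 4710 / 196.20 = 24.01 mol
n/ν → B: 7.160, Z: 12.01; B is limiting.
n(D) = (3/1) × 7.160 = 21.48 mol
mass = 21.48 × 268.40 = 5765 g

5770 g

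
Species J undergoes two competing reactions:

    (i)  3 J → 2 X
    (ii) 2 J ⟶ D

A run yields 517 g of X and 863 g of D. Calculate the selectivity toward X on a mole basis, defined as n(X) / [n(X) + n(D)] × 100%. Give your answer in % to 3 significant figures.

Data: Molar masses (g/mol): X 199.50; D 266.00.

n(X) = 517 / 199.50 = 2.591 mol
n(D) = 863 / 266.00 = 3.244 mol
selectivity = 2.591/(2.591+3.244) × 100 = 44.40 %

44.4 %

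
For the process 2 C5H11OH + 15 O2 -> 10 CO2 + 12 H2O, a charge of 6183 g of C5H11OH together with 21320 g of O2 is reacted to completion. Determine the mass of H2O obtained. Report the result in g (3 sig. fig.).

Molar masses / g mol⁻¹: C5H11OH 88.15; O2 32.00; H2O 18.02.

7580 g

n(C5H11OH) = 6183 / 88.15 = 70.14 mol
n(O2) = 21320 / 32.00 = 666.3 mol
n/ν → C5H11OH: 35.07, O2: 44.42; C5H11OH is limiting.
n(H2O) = (12/2) × 70.14 = 420.8 mol
mass = 420.8 × 18.02 = 7583 g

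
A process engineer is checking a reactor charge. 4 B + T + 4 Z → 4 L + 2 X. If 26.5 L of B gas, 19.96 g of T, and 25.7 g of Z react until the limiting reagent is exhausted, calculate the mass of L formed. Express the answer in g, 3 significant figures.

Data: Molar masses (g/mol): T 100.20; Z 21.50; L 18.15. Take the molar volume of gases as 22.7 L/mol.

14.5 g

n(B) = 26.50 / 22.7 = 1.167 mol
n(T) = 19.96 / 100.20 = 0.1992 mol
n(Z) = 25.70 / 21.50 = 1.195 mol
n/ν → B: 0.2918, T: 0.1992, Z: 0.2988; T is limiting.
n(L) = (4/1) × 0.1992 = 0.7968 mol
mass = 0.7968 × 18.15 = 14.46 g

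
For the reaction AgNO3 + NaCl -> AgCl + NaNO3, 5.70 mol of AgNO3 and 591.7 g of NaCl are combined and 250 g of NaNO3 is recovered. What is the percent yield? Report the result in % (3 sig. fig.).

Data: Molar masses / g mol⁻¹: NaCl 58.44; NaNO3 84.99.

n(AgNO3) = 5.700 mol
n(NaCl) = 591.7 / 58.44 = 10.12 mol
n/ν for AgNO3 = 5.700/1 = 5.700
n/ν for NaCl = 10.12/1 = 10.12
Smallest n/ν is AgNO3 → limiting reagent.
theoretical n(NaNO3) = (1/1) × 5.700 = 5.700 mol → 484.4 g
% yield = 250 / 484.4 × 100 = 51.61 %

51.6 %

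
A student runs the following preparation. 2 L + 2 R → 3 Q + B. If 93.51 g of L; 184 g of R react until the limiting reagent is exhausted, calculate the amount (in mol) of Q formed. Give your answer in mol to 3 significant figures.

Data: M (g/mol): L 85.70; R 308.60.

0.894 mol

n(L) = 93.51 / 85.70 = 1.091 mol
n(R) = 184.0 / 308.60 = 0.5962 mol
n/ν for L = 1.091/2 = 0.5455
n/ν for R = 0.5962/2 = 0.2981
Smallest n/ν is R → limiting reagent.
n(Q) = (3/2) × 0.5962 = 0.8943 mol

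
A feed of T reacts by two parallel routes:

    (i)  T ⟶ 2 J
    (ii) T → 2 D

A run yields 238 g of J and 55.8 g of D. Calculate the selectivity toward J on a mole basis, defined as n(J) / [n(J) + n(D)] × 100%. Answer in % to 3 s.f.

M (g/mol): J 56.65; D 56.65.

81.0 %

n(J) = 238 / 56.65 = 4.201 mol
n(D) = 55.8 / 56.65 = 0.9850 mol
selectivity = 4.201/(4.201+0.9850) × 100 = 81.01 %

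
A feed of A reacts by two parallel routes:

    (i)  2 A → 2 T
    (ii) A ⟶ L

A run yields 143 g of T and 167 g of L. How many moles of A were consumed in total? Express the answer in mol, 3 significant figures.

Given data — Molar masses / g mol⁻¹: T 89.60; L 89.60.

n(T) = 143 / 89.60 = 1.596 mol
n(L) = 167 / 89.60 = 1.864 mol
n(A) via (i) = (2/2)×1.596 = 1.596 mol
n(A) via (ii) = (1/1)×1.864 = 1.864 mol
total n(A) = 1.596 + 1.864 = 3.460 mol

3.46 mol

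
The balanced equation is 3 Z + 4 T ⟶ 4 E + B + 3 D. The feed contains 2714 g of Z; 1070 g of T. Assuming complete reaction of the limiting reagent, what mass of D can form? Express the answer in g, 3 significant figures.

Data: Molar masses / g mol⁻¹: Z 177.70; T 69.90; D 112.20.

n(Z) = 2714 / 177.70 = 15.27 mol
n(T) = 1070 / 69.90 = 15.31 mol
n/ν → Z: 5.090, T: 3.828; T is limiting.
n(D) = (3/4) × 15.31 = 11.48 mol
mass = 11.48 × 112.20 = 1288 g

1290 g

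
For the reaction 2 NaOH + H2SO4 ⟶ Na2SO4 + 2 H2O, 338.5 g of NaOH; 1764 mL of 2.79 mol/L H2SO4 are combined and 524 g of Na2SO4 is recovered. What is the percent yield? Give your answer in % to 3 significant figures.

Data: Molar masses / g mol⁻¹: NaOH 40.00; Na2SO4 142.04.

n(NaOH) = 338.5 / 40.00 = 8.463 mol
n(H2SO4) = 2.79 × 1764/1000 = 4.922 mol
n/ν for NaOH = 8.463/2 = 4.232
n/ν for H2SO4 = 4.922/1 = 4.922
Smallest n/ν is NaOH → limiting reagent.
theoretical n(Na2SO4) = (1/2) × 8.463 = 4.232 mol → 601.1 g
% yield = 524 / 601.1 × 100 = 87.17 %

87.2 %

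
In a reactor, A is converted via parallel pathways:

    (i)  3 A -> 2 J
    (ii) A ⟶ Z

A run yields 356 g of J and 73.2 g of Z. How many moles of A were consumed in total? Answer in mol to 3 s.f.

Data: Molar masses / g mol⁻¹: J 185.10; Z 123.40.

n(J) = 356 / 185.10 = 1.923 mol
n(Z) = 73.2 / 123.40 = 0.5932 mol
n(A) via (i) = (3/2)×1.923 = 2.885 mol
n(A) via (ii) = (1/1)×0.5932 = 0.5932 mol
total n(A) = 2.885 + 0.5932 = 3.478 mol

3.48 mol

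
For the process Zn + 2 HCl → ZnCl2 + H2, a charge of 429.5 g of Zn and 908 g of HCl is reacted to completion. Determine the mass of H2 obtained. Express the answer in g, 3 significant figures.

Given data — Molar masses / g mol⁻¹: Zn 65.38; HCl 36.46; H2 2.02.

n(Zn) = 429.5 / 65.38 = 6.569 mol
n(HCl) = 908.0 / 36.46 = 24.90 mol
n/ν for Zn = 6.569/1 = 6.569
n/ν for HCl = 24.90/2 = 12.45
Smallest n/ν is Zn → limiting reagent.
n(H2) = (1/1) × 6.569 = 6.569 mol
mass = 6.569 × 2.02 = 13.27 g

13.3 g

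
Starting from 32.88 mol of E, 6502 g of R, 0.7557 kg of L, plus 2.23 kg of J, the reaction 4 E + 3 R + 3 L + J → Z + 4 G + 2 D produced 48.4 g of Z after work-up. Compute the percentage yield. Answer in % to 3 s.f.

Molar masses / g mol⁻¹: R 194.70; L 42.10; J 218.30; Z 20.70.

n(E) = 32.88 mol
n(R) = 6502 / 194.70 = 33.39 mol
n(L) = 0.7557×1000 / 42.10 = 17.95 mol
n(J) = 2.230×1000 / 218.30 = 10.22 mol
n/ν → E: 8.220, R: 11.13, L: 5.983, J: 10.22; L is limiting.
theoretical n(Z) = (1/3) × 17.95 = 5.983 mol → 123.8 g
% yield = 48.4 / 123.8 × 100 = 39.10 %

39.1 %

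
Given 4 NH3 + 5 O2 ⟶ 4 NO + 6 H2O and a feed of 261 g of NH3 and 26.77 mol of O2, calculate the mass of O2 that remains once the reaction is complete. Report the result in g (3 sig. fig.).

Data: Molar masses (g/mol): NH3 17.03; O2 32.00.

244 g

n(NH3) = 261.0 / 17.03 = 15.33 mol
n(O2) = 26.77 mol
n/ν → NH3: 3.833, O2: 5.354; NH3 is limiting.
O2 consumed = (5/4) × 15.33 = 19.16 mol
O2 remaining = 26.77 − 19.16 = 7.610 mol
mass = 7.610 × 32.00 = 243.5 g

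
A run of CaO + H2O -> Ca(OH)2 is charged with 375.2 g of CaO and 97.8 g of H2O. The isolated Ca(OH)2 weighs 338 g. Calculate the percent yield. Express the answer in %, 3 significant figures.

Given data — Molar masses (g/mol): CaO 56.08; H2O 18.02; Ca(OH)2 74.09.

84.1 %

n(CaO) = 375.2 / 56.08 = 6.690 mol
n(H2O) = 97.80 / 18.02 = 5.427 mol
n/ν for CaO = 6.690/1 = 6.690
n/ν for H2O = 5.427/1 = 5.427
Smallest n/ν is H2O → limiting reagent.
theoretical n(Ca(OH)2) = (1/1) × 5.427 = 5.427 mol → 402.1 g
% yield = 338 / 402.1 × 100 = 84.06 %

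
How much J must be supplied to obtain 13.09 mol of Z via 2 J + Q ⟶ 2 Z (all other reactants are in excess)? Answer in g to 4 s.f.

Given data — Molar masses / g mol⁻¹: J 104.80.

n(Z) = 13.09 mol
n(J) = (2/2) × 13.09 = 13.09 mol
mass = 13.09 × 104.80 = 1372 g

1372 g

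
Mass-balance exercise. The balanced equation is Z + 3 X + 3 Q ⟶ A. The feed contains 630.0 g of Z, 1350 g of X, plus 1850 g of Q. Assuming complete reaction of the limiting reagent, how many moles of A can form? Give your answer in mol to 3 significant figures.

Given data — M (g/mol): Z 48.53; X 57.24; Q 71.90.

7.86 mol

n(Z) = 630.0 / 48.53 = 12.98 mol
n(X) = 1350 / 57.24 = 23.58 mol
n(Q) = 1850 / 71.90 = 25.73 mol
n/ν → Z: 12.98, X: 7.860, Q: 8.577; X is limiting.
n(A) = (1/3) × 23.58 = 7.860 mol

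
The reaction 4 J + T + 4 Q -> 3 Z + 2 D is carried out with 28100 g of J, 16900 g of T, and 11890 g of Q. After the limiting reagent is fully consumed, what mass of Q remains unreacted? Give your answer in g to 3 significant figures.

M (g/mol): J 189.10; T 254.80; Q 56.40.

n(J) = 28100 / 189.10 = 148.6 mol
n(T) = 16900 / 254.80 = 66.33 mol
n(Q) = 11890 / 56.40 = 210.8 mol
n/ν for J = 148.6/4 = 37.15
n/ν for T = 66.33/1 = 66.33
n/ν for Q = 210.8/4 = 52.70
Smallest n/ν is J → limiting reagent.
Q consumed = (4/4) × 148.6 = 148.6 mol
Q remaining = 210.8 − 148.6 = 62.20 mol
mass = 62.20 × 56.40 = 3508 g

3510 g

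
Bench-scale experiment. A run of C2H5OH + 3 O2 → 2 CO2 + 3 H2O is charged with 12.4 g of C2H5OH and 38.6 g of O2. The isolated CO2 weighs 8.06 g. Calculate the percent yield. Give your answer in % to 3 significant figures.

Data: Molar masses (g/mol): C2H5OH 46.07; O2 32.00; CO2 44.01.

34.0 %

n(C2H5OH) = 12.40 / 46.07 = 0.2692 mol
n(O2) = 38.60 / 32.00 = 1.206 mol
n/ν for C2H5OH = 0.2692/1 = 0.2692
n/ν for O2 = 1.206/3 = 0.4020
Smallest n/ν is C2H5OH → limiting reagent.
theoretical n(CO2) = (2/1) × 0.2692 = 0.5384 mol → 23.69 g
% yield = 8.06 / 23.69 × 100 = 34.02 %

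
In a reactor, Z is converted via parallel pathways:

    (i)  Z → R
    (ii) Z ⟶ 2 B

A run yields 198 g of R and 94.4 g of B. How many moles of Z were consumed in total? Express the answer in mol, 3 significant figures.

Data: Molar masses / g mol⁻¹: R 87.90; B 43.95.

n(R) = 198 / 87.90 = 2.253 mol
n(B) = 94.4 / 43.95 = 2.148 mol
n(Z) via (i) = (1/1)×2.253 = 2.253 mol
n(Z) via (ii) = (1/2)×2.148 = 1.074 mol
total n(Z) = 2.253 + 1.074 = 3.327 mol

3.33 mol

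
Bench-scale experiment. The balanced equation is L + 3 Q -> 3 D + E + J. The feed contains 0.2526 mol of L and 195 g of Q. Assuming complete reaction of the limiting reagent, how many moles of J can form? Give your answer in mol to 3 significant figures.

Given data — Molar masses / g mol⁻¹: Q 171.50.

0.253 mol

n(L) = 0.2526 mol
n(Q) = 195.0 / 171.50 = 1.137 mol
n/ν → L: 0.2526, Q: 0.3790; L is limiting.
n(J) = (1/1) × 0.2526 = 0.2526 mol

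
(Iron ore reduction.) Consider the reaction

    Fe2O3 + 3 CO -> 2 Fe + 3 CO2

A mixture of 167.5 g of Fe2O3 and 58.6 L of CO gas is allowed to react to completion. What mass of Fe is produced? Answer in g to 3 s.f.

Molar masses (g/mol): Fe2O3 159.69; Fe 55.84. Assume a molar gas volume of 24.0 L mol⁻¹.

n(Fe2O3) = 167.5 / 159.69 = 1.049 mol
n(CO) = 58.60 / 24.0 = 2.442 mol
n/ν for Fe2O3 = 1.049/1 = 1.049
n/ν for CO = 2.442/3 = 0.8140
Smallest n/ν is CO → limiting reagent.
n(Fe) = (2/3) × 2.442 = 1.628 mol
mass = 1.628 × 55.84 = 90.91 g

90.9 g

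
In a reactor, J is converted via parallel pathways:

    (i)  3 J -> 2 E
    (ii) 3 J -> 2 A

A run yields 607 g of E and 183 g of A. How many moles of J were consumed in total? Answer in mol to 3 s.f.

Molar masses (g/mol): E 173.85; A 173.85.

n(E) = 607 / 173.85 = 3.492 mol
n(A) = 183 / 173.85 = 1.053 mol
n(J) via (i) = (3/2)×3.492 = 5.238 mol
n(J) via (ii) = (3/2)×1.053 = 1.580 mol
total n(J) = 5.238 + 1.580 = 6.818 mol

6.82 mol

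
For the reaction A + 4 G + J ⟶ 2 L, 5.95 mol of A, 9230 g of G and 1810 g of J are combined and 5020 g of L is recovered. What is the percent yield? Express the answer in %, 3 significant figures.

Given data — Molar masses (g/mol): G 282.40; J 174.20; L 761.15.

n(A) = 5.950 mol
n(G) = 9230 / 282.40 = 32.68 mol
n(J) = 1810 / 174.20 = 10.39 mol
n/ν → A: 5.950, G: 8.170, J: 10.39; A is limiting.
theoretical n(L) = (2/1) × 5.950 = 11.90 mol → 9058 g
% yield = 5020 / 9058 × 100 = 55.42 %

55.4 %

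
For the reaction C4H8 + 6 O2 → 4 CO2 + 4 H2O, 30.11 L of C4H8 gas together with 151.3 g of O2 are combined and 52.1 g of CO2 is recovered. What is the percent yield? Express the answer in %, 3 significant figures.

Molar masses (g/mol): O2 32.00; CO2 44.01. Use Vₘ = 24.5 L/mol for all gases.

n(C4H8) = 30.11 / 24.5 = 1.229 mol
n(O2) = 151.3 / 32.00 = 4.728 mol
n/ν for C4H8 = 1.229/1 = 1.229
n/ν for O2 = 4.728/6 = 0.7880
Smallest n/ν is O2 → limiting reagent.
theoretical n(CO2) = (4/6) × 4.728 = 3.152 mol → 138.7 g
% yield = 52.1 / 138.7 × 100 = 37.56 %

37.6 %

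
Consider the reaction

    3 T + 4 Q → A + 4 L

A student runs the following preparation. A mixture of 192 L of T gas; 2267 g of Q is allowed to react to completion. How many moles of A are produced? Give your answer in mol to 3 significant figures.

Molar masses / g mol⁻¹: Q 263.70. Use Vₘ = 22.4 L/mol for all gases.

2.15 mol

n(T) = 192.0 / 22.4 = 8.571 mol
n(Q) = 2267 / 263.70 = 8.597 mol
n/ν for T = 8.571/3 = 2.857
n/ν for Q = 8.597/4 = 2.149
Smallest n/ν is Q → limiting reagent.
n(A) = (1/4) × 8.597 = 2.149 mol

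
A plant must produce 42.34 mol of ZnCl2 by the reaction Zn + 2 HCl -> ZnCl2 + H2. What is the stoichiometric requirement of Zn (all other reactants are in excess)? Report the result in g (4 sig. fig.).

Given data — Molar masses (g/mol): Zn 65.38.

n(ZnCl2) = 42.34 mol
n(Zn) = (1/1) × 42.34 = 42.34 mol
mass = 42.34 × 65.38 = 2768 g

2768 g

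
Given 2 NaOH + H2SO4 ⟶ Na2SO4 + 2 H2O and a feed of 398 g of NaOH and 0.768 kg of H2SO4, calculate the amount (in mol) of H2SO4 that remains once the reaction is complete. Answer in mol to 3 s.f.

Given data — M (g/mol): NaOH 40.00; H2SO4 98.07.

2.86 mol

n(NaOH) = 398.0 / 40.00 = 9.950 mol
n(H2SO4) = 0.7680×1000 / 98.07 = 7.831 mol
n/ν → NaOH: 4.975, H2SO4: 7.831; NaOH is limiting.
H2SO4 consumed = (1/2) × 9.950 = 4.975 mol
H2SO4 remaining = 7.831 − 4.975 = 2.856 mol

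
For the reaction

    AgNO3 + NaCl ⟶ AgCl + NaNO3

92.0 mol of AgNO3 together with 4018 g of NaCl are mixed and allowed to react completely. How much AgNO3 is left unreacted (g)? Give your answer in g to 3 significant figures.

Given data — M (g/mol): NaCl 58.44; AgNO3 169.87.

3950 g

n(AgNO3) = 92.00 mol
n(NaCl) = 4018 / 58.44 = 68.75 mol
n/ν for AgNO3 = 92.00/1 = 92.00
n/ν for NaCl = 68.75/1 = 68.75
Smallest n/ν is NaCl → limiting reagent.
AgNO3 consumed = (1/1) × 68.75 = 68.75 mol
AgNO3 remaining = 92.00 − 68.75 = 23.25 mol
mass = 23.25 × 169.87 = 3949 g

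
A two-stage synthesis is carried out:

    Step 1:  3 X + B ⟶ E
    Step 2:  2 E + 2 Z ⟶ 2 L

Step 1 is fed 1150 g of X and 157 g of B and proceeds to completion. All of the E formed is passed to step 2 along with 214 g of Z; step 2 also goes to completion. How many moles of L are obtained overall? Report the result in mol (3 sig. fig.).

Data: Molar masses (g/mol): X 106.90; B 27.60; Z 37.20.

3.59 mol

Step 1:
n(X) = 1150 / 106.90 = 10.76 mol
n(B) = 157.0 / 27.60 = 5.688 mol
n/ν → X: 3.587, B: 5.688; X is limiting.
n(E) produced = (1/3) × 10.76 = 3.587 mol
Step 2:
n(E) available = 3.587 mol
n(Z) = 214.0 / 37.20 = 5.753 mol
n/ν → E: 1.794, Z: 2.877; E is limiting.
n(L) = (2/2) × 3.587 = 3.587 mol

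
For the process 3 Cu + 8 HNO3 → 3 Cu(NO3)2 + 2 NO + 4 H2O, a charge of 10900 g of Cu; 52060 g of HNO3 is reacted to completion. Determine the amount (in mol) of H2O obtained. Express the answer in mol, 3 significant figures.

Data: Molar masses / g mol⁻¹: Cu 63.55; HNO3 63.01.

229 mol

n(Cu) = 10900 / 63.55 = 171.5 mol
n(HNO3) = 52060 / 63.01 = 826.2 mol
n/ν for Cu = 171.5/3 = 57.17
n/ν for HNO3 = 826.2/8 = 103.3
Smallest n/ν is Cu → limiting reagent.
n(H2O) = (4/3) × 171.5 = 228.7 mol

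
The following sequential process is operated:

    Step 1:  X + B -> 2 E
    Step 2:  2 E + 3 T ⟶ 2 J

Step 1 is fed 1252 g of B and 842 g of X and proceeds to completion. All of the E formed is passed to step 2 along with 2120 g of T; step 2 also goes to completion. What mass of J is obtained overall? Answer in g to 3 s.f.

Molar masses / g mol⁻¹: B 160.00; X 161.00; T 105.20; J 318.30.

Step 1:
n(B) = 1252 / 160.00 = 7.825 mol
n(X) = 842.0 / 161.00 = 5.230 mol
n/ν for B = 7.825/1 = 7.825
n/ν for X = 5.230/1 = 5.230
Smallest n/ν is X → limiting reagent.
n(E) produced = (2/1) × 5.230 = 10.46 mol
Step 2:
n(E) available = 10.46 mol
n(T) = 2120 / 105.20 = 20.15 mol
n/ν for E = 10.46/2 = 5.230
n/ν for T = 20.15/3 = 6.717
Smallest n/ν is E → limiting reagent.
n(J) = (2/2) × 10.46 = 10.46 mol
mass = 10.46 × 318.30 = 3329 g

3330 g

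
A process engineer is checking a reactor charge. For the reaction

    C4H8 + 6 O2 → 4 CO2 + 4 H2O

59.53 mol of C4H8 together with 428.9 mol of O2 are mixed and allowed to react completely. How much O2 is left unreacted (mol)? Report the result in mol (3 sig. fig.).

n(C4H8) = 59.53 mol
n(O2) = 428.9 mol
n/ν for C4H8 = 59.53/1 = 59.53
n/ν for O2 = 428.9/6 = 71.48
Smallest n/ν is C4H8 → limiting reagent.
O2 consumed = (6/1) × 59.53 = 357.2 mol
O2 remaining = 428.9 − 357.2 = 71.70 mol

71.7 mol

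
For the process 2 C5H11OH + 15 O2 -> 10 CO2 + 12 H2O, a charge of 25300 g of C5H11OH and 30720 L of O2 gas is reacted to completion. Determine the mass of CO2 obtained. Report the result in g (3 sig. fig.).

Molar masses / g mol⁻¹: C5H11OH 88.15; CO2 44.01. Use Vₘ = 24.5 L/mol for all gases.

n(C5H11OH) = 25300 / 88.15 = 287.0 mol
n(O2) = 30720 / 24.5 = 1254 mol
n/ν for C5H11OH = 287.0/2 = 143.5
n/ν for O2 = 1254/15 = 83.60
Smallest n/ν is O2 → limiting reagent.
n(CO2) = (10/15) × 1254 = 836.0 mol
mass = 836.0 × 44.01 = 36790 g

36800 g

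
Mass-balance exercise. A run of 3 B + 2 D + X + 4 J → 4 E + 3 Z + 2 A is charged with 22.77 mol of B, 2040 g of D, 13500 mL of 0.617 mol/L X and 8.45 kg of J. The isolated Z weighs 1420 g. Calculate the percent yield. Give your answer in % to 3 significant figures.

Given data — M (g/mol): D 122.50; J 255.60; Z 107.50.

n(B) = 22.77 mol
n(D) = 2040 / 122.50 = 16.65 mol
n(X) = 0.617 × 13500/1000 = 8.330 mol
n(J) = 8.450×1000 / 255.60 = 33.06 mol
n/ν for B = 22.77/3 = 7.590
n/ν for D = 16.65/2 = 8.325
n/ν for X = 8.330/1 = 8.330
n/ν for J = 33.06/4 = 8.265
Smallest n/ν is B → limiting reagent.
theoretical n(Z) = (3/3) × 22.77 = 22.77 mol → 2448 g
% yield = 1420 / 2448 × 100 = 58.01 %

58.0 %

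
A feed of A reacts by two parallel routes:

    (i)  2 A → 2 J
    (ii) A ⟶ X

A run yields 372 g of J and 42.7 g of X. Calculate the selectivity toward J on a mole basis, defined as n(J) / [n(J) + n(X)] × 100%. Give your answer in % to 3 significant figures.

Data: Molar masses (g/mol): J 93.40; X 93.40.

n(J) = 372 / 93.40 = 3.983 mol
n(X) = 42.7 / 93.40 = 0.4572 mol
selectivity = 3.983/(3.983+0.4572) × 100 = 89.70 %

89.7 %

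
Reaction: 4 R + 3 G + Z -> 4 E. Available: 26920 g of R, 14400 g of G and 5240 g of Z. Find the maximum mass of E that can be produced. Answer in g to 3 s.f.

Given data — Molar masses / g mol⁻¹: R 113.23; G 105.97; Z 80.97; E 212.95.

n(R) = 26920 / 113.23 = 237.7 mol
n(G) = 14400 / 105.97 = 135.9 mol
n(Z) = 5240 / 80.97 = 64.72 mol
n/ν for R = 237.7/4 = 59.43
n/ν for G = 135.9/3 = 45.30
n/ν for Z = 64.72/1 = 64.72
Smallest n/ν is G → limiting reagent.
n(E) = (4/3) × 135.9 = 181.2 mol
mass = 181.2 × 212.95 = 38590 g

38600 g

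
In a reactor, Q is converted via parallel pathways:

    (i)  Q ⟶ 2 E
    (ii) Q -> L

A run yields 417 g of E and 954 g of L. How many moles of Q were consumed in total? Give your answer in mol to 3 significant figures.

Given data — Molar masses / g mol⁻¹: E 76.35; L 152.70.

n(E) = 417 / 76.35 = 5.462 mol
n(L) = 954 / 152.70 = 6.248 mol
n(Q) via (i) = (1/2)×5.462 = 2.731 mol
n(Q) via (ii) = (1/1)×6.248 = 6.248 mol
total n(Q) = 2.731 + 6.248 = 8.979 mol

8.98 mol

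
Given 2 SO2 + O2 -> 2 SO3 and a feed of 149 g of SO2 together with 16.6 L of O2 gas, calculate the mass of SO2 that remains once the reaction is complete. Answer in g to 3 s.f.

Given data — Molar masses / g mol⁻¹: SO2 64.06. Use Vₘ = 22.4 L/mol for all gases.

54.1 g

n(SO2) = 149.0 / 64.06 = 2.326 mol
n(O2) = 16.60 / 22.4 = 0.7411 mol
n/ν for SO2 = 2.326/2 = 1.163
n/ν for O2 = 0.7411/1 = 0.7411
Smallest n/ν is O2 → limiting reagent.
SO2 consumed = (2/1) × 0.7411 = 1.482 mol
SO2 remaining = 2.326 − 1.482 = 0.8440 mol
mass = 0.8440 × 64.06 = 54.07 g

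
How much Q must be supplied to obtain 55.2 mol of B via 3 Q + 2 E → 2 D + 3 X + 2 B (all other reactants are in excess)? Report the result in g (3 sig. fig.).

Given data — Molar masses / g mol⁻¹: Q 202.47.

n(B) = 55.20 mol
n(Q) = (3/2) × 55.20 = 82.80 mol
mass = 82.80 × 202.47 = 16760 g

16800 g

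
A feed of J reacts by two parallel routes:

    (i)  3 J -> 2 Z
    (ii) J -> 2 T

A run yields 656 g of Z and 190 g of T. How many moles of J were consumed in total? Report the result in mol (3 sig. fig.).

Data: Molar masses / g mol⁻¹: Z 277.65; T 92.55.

n(Z) = 656 / 277.65 = 2.363 mol
n(T) = 190 / 92.55 = 2.053 mol
n(J) via (i) = (3/2)×2.363 = 3.545 mol
n(J) via (ii) = (1/2)×2.053 = 1.027 mol
total n(J) = 3.545 + 1.027 = 4.572 mol

4.57 mol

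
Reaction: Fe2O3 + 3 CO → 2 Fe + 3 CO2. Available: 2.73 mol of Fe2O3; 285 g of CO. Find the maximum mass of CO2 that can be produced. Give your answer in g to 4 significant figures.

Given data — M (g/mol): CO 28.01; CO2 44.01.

360.4 g

n(Fe2O3) = 2.730 mol
n(CO) = 285.0 / 28.01 = 10.17 mol
n/ν for Fe2O3 = 2.730/1 = 2.730
n/ν for CO = 10.17/3 = 3.390
Smallest n/ν is Fe2O3 → limiting reagent.
n(CO2) = (3/1) × 2.730 = 8.190 mol
mass = 8.190 × 44.01 = 360.4 g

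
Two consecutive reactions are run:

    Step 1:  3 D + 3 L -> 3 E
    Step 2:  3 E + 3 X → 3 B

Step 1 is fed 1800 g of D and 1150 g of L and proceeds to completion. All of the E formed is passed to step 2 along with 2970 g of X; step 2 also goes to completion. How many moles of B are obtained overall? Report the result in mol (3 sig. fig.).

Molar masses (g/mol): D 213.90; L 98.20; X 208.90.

8.42 mol

Step 1:
n(D) = 1800 / 213.90 = 8.415 mol
n(L) = 1150 / 98.20 = 11.71 mol
n/ν for D = 8.415/3 = 2.805
n/ν for L = 11.71/3 = 3.903
Smallest n/ν is D → limiting reagent.
n(E) produced = (3/3) × 8.415 = 8.415 mol
Step 2:
n(E) available = 8.415 mol
n(X) = 2970 / 208.90 = 14.22 mol
n/ν for E = 8.415/3 = 2.805
n/ν for X = 14.22/3 = 4.740
Smallest n/ν is E → limiting reagent.
n(B) = (3/3) × 8.415 = 8.415 mol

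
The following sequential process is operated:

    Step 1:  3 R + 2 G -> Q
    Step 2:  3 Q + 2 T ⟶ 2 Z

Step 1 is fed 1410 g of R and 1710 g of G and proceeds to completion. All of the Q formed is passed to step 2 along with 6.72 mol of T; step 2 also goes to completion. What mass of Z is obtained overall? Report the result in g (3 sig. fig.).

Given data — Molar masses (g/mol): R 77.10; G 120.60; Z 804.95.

Step 1:
n(R) = 1410 / 77.10 = 18.29 mol
n(G) = 1710 / 120.60 = 14.18 mol
n/ν → R: 6.097, G: 7.090; R is limiting.
n(Q) produced = (1/3) × 18.29 = 6.097 mol
Step 2:
n(Q) available = 6.097 mol
n(T) = 6.720 mol
n/ν → Q: 2.032, T: 3.360; Q is limiting.
n(Z) = (2/3) × 6.097 = 4.065 mol
mass = 4.065 × 804.95 = 3272 g

3270 g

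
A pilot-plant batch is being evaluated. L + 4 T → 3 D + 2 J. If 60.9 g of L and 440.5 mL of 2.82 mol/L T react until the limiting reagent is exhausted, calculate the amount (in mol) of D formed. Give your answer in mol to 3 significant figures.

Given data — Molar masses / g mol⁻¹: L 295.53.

0.618 mol

n(L) = 60.90 / 295.53 = 0.2061 mol
n(T) = 2.82 × 440.5/1000 = 1.242 mol
n/ν for L = 0.2061/1 = 0.2061
n/ν for T = 1.242/4 = 0.3105
Smallest n/ν is L → limiting reagent.
n(D) = (3/1) × 0.2061 = 0.6183 mol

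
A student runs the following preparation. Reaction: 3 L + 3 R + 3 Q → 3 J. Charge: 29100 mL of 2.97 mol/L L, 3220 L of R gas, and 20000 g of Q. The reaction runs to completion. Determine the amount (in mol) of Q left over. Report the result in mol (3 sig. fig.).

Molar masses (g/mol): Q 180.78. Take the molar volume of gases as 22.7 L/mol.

24.2 mol

n(L) = 2.97 × 29100/1000 = 86.43 mol
n(R) = 3220 / 22.7 = 141.9 mol
n(Q) = 20000 / 180.78 = 110.6 mol
n/ν → L: 28.81, R: 47.30, Q: 36.87; L is limiting.
Q consumed = (3/3) × 86.43 = 86.43 mol
Q remaining = 110.6 − 86.43 = 24.17 mol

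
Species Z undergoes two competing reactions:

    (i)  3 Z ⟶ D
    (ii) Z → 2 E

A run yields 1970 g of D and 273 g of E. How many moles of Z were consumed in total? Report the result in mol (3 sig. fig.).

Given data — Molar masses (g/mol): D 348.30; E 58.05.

19.3 mol

n(D) = 1970 / 348.30 = 5.656 mol
n(E) = 273 / 58.05 = 4.703 mol
n(Z) via (i) = (3/1)×5.656 = 16.97 mol
n(Z) via (ii) = (1/2)×4.703 = 2.352 mol
total n(Z) = 16.97 + 2.352 = 19.32 mol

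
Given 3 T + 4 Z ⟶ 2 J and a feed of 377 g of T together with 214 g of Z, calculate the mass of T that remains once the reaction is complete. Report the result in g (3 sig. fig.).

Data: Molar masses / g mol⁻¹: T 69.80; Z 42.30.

n(T) = 377.0 / 69.80 = 5.401 mol
n(Z) = 214.0 / 42.30 = 5.059 mol
n/ν for T = 5.401/3 = 1.800
n/ν for Z = 5.059/4 = 1.265
Smallest n/ν is Z → limiting reagent.
T consumed = (3/4) × 5.059 = 3.794 mol
T remaining = 5.401 − 3.794 = 1.607 mol
mass = 1.607 × 69.80 = 112.2 g

112 g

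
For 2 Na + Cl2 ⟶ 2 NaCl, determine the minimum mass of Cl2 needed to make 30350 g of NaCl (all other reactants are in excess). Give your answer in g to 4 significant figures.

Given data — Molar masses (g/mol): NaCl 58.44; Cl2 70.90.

n(NaCl) = 30350 / 58.44 = 519.3 mol
n(Cl2) = (1/2) × 519.3 = 259.7 mol
mass = 259.7 × 70.90 = 18410 g

18410 g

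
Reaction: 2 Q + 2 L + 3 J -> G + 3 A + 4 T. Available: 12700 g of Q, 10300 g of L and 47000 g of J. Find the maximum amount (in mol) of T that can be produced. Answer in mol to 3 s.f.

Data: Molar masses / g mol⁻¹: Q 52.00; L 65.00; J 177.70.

317 mol

n(Q) = 12700 / 52.00 = 244.2 mol
n(L) = 10300 / 65.00 = 158.5 mol
n(J) = 47000 / 177.70 = 264.5 mol
n/ν for Q = 244.2/2 = 122.1
n/ν for L = 158.5/2 = 79.25
n/ν for J = 264.5/3 = 88.17
Smallest n/ν is L → limiting reagent.
n(T) = (4/2) × 158.5 = 317.0 mol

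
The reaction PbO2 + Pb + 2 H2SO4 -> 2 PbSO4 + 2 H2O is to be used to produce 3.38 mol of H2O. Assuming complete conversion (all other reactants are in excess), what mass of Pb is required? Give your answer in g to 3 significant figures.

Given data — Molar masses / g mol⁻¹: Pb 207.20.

350 g

n(H2O) = 3.380 mol
n(Pb) = (1/2) × 3.380 = 1.690 mol
mass = 1.690 × 207.20 = 350.2 g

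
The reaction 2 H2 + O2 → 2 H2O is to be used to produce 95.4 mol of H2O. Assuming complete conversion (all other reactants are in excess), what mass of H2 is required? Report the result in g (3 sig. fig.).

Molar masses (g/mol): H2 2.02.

n(H2O) = 95.40 mol
n(H2) = (2/2) × 95.40 = 95.40 mol
mass = 95.40 × 2.02 = 192.7 g

193 g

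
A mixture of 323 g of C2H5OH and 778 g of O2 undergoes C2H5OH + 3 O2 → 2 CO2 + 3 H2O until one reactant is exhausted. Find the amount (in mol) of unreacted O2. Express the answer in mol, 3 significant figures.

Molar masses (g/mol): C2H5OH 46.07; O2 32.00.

n(C2H5OH) = 323.0 / 46.07 = 7.011 mol
n(O2) = 778.0 / 32.00 = 24.31 mol
n/ν → C2H5OH: 7.011, O2: 8.103; C2H5OH is limiting.
O2 consumed = (3/1) × 7.011 = 21.03 mol
O2 remaining = 24.31 − 21.03 = 3.280 mol

3.28 mol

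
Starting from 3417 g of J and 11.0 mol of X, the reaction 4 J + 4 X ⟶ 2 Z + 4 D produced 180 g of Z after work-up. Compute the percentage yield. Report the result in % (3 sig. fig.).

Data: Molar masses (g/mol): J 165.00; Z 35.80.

91.4 %

n(J) = 3417 / 165.00 = 20.71 mol
n(X) = 11.00 mol
n/ν → J: 5.178, X: 2.750; X is limiting.
theoretical n(Z) = (2/4) × 11.00 = 5.500 mol → 196.9 g
% yield = 180 / 196.9 × 100 = 91.42 %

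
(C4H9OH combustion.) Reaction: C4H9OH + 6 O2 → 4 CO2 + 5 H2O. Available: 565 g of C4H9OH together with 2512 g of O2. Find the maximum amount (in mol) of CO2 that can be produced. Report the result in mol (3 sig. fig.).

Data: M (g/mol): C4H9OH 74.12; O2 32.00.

30.5 mol

n(C4H9OH) = 565.0 / 74.12 = 7.623 mol
n(O2) = 2512 / 32.00 = 78.50 mol
n/ν for C4H9OH = 7.623/1 = 7.623
n/ν for O2 = 78.50/6 = 13.08
Smallest n/ν is C4H9OH → limiting reagent.
n(CO2) = (4/1) × 7.623 = 30.49 mol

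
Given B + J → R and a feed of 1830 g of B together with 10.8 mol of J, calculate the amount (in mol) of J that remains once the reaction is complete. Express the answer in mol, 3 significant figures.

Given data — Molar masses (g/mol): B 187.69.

1.05 mol

n(B) = 1830 / 187.69 = 9.750 mol
n(J) = 10.80 mol
n/ν for B = 9.750/1 = 9.750
n/ν for J = 10.80/1 = 10.80
Smallest n/ν is B → limiting reagent.
J consumed = (1/1) × 9.750 = 9.750 mol
J remaining = 10.80 − 9.750 = 1.050 mol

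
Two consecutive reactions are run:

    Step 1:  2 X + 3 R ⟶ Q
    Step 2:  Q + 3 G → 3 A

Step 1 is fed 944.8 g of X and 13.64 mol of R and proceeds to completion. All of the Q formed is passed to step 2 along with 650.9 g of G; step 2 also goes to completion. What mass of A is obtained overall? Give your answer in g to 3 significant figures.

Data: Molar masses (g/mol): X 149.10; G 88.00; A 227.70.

Step 1:
n(X) = 944.8 / 149.10 = 6.337 mol
n(R) = 13.64 mol
n/ν for X = 6.337/2 = 3.169
n/ν for R = 13.64/3 = 4.547
Smallest n/ν is X → limiting reagent.
n(Q) produced = (1/2) × 6.337 = 3.169 mol
Step 2:
n(Q) available = 3.169 mol
n(G) = 650.9 / 88.00 = 7.397 mol
n/ν for Q = 3.169/1 = 3.169
n/ν for G = 7.397/3 = 2.466
Smallest n/ν is G → limiting reagent.
n(A) = (3/3) × 7.397 = 7.397 mol
mass = 7.397 × 227.70 = 1684 g

1680 g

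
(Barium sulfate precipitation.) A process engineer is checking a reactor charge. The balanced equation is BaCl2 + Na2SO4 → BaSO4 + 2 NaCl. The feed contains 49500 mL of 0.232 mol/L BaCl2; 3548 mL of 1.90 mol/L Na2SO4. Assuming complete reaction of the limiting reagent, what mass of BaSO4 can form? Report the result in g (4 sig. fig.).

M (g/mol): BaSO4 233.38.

1573 g

n(BaCl2) = 0.232 × 49500/1000 = 11.48 mol
n(Na2SO4) = 1.90 × 3548/1000 = 6.741 mol
n/ν for BaCl2 = 11.48/1 = 11.48
n/ν for Na2SO4 = 6.741/1 = 6.741
Smallest n/ν is Na2SO4 → limiting reagent.
n(BaSO4) = (1/1) × 6.741 = 6.741 mol
mass = 6.741 × 233.38 = 1573 g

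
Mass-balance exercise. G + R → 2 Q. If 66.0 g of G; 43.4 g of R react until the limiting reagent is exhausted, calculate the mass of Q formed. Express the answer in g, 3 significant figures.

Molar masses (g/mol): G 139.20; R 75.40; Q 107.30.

102 g

n(G) = 66.00 / 139.20 = 0.4741 mol
n(R) = 43.40 / 75.40 = 0.5756 mol
n/ν for G = 0.4741/1 = 0.4741
n/ν for R = 0.5756/1 = 0.5756
Smallest n/ν is G → limiting reagent.
n(Q) = (2/1) × 0.4741 = 0.9482 mol
mass = 0.9482 × 107.30 = 101.7 g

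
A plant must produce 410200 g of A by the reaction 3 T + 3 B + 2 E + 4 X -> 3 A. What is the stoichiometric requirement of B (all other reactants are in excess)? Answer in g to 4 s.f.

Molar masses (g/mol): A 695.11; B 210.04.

n(A) = 410200 / 695.11 = 590.1 mol
n(B) = (3/3) × 590.1 = 590.1 mol
mass = 590.1 × 210.04 = 123900 g

123900 g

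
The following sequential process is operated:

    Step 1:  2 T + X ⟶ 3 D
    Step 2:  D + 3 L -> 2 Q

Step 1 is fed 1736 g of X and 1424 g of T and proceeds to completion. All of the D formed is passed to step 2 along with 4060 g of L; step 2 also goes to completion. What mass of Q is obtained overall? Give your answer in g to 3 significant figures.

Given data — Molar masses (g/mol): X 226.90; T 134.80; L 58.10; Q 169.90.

Step 1:
n(X) = 1736 / 226.90 = 7.651 mol
n(T) = 1424 / 134.80 = 10.56 mol
n/ν for X = 7.651/1 = 7.651
n/ν for T = 10.56/2 = 5.280
Smallest n/ν is T → limiting reagent.
n(D) produced = (3/2) × 10.56 = 15.84 mol
Step 2:
n(D) available = 15.84 mol
n(L) = 4060 / 58.10 = 69.88 mol
n/ν for D = 15.84/1 = 15.84
n/ν for L = 69.88/3 = 23.29
Smallest n/ν is D → limiting reagent.
n(Q) = (2/1) × 15.84 = 31.68 mol
mass = 31.68 × 169.90 = 5382 g

5380 g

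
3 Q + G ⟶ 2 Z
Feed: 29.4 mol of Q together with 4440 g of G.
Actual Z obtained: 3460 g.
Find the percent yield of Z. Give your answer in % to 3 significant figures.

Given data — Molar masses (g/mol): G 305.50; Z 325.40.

54.3 %

n(Q) = 29.40 mol
n(G) = 4440 / 305.50 = 14.53 mol
n/ν for Q = 29.40/3 = 9.800
n/ν for G = 14.53/1 = 14.53
Smallest n/ν is Q → limiting reagent.
theoretical n(Z) = (2/3) × 29.40 = 19.60 mol → 6378 g
% yield = 3460 / 6378 × 100 = 54.25 %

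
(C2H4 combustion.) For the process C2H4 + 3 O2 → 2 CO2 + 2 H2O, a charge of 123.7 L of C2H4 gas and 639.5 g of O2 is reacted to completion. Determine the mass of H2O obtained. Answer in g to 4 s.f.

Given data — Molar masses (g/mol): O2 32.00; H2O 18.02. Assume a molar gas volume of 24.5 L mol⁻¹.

182.0 g

n(C2H4) = 123.7 / 24.5 = 5.049 mol
n(O2) = 639.5 / 32.00 = 19.98 mol
n/ν → C2H4: 5.049, O2: 6.660; C2H4 is limiting.
n(H2O) = (2/1) × 5.049 = 10.10 mol
mass = 10.10 × 18.02 = 182.0 g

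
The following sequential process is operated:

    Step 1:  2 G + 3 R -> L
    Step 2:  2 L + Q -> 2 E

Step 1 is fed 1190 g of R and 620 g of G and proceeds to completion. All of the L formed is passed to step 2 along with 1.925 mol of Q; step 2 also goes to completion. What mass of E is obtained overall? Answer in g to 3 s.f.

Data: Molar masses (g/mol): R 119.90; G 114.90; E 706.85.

1910 g

Step 1:
n(R) = 1190 / 119.90 = 9.925 mol
n(G) = 620.0 / 114.90 = 5.396 mol
n/ν → R: 3.308, G: 2.698; G is limiting.
n(L) produced = (1/2) × 5.396 = 2.698 mol
Step 2:
n(L) available = 2.698 mol
n(Q) = 1.925 mol
n/ν → L: 1.349, Q: 1.925; L is limiting.
n(E) = (2/2) × 2.698 = 2.698 mol
mass = 2.698 × 706.85 = 1907 g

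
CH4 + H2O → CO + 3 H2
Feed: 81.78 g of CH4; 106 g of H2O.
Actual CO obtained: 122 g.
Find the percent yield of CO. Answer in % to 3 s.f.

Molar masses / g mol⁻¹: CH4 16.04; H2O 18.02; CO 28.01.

n(CH4) = 81.78 / 16.04 = 5.099 mol
n(H2O) = 106.0 / 18.02 = 5.882 mol
n/ν for CH4 = 5.099/1 = 5.099
n/ν for H2O = 5.882/1 = 5.882
Smallest n/ν is CH4 → limiting reagent.
theoretical n(CO) = (1/1) × 5.099 = 5.099 mol → 142.8 g
% yield = 122 / 142.8 × 100 = 85.43 %

85.4 %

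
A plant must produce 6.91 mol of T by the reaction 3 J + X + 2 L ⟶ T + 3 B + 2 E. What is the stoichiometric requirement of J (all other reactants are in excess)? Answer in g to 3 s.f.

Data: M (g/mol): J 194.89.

n(T) = 6.910 mol
n(J) = (3/1) × 6.910 = 20.73 mol
mass = 20.73 × 194.89 = 4040 g

4040 g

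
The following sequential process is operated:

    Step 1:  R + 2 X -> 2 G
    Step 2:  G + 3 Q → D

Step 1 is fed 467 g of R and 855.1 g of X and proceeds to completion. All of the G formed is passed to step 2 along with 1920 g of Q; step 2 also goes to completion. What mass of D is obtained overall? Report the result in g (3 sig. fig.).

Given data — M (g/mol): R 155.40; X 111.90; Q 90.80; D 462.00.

2780 g

Step 1:
n(R) = 467.0 / 155.40 = 3.005 mol
n(X) = 855.1 / 111.90 = 7.642 mol
n/ν for R = 3.005/1 = 3.005
n/ν for X = 7.642/2 = 3.821
Smallest n/ν is R → limiting reagent.
n(G) produced = (2/1) × 3.005 = 6.010 mol
Step 2:
n(G) available = 6.010 mol
n(Q) = 1920 / 90.80 = 21.15 mol
n/ν for G = 6.010/1 = 6.010
n/ν for Q = 21.15/3 = 7.050
Smallest n/ν is G → limiting reagent.
n(D) = (1/1) × 6.010 = 6.010 mol
mass = 6.010 × 462.00 = 2777 g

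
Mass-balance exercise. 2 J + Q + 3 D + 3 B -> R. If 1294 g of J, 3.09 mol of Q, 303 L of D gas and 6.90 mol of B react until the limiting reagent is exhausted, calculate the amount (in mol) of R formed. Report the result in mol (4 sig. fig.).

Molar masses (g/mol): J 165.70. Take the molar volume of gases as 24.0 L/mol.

n(J) = 1294 / 165.70 = 7.809 mol
n(Q) = 3.090 mol
n(D) = 303.0 / 24.0 = 12.63 mol
n(B) = 6.900 mol
n/ν for J = 7.809/2 = 3.905
n/ν for Q = 3.090/1 = 3.090
n/ν for D = 12.63/3 = 4.210
n/ν for B = 6.900/3 = 2.300
Smallest n/ν is B → limiting reagent.
n(R) = (1/3) × 6.900 = 2.300 mol

2.300 mol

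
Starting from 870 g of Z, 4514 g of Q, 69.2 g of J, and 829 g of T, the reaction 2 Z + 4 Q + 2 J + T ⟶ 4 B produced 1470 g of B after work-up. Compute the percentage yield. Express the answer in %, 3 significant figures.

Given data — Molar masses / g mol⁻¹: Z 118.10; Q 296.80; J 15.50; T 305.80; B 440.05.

37.4 %

n(Z) = 870.0 / 118.10 = 7.367 mol
n(Q) = 4514 / 296.80 = 15.21 mol
n(J) = 69.20 / 15.50 = 4.465 mol
n(T) = 829.0 / 305.80 = 2.711 mol
n/ν → Z: 3.684, Q: 3.803, J: 2.233, T: 2.711; J is limiting.
theoretical n(B) = (4/2) × 4.465 = 8.930 mol → 3930 g
% yield = 1470 / 3930 × 100 = 37.40 %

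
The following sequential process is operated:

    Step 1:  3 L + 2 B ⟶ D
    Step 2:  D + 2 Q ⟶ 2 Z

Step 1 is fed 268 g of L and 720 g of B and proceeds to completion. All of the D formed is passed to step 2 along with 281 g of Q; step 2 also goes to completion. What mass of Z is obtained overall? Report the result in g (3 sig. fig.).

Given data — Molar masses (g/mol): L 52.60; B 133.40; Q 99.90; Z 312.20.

878 g

Step 1:
n(L) = 268.0 / 52.60 = 5.095 mol
n(B) = 720.0 / 133.40 = 5.397 mol
n/ν → L: 1.698, B: 2.699; L is limiting.
n(D) produced = (1/3) × 5.095 = 1.698 mol
Step 2:
n(D) available = 1.698 mol
n(Q) = 281.0 / 99.90 = 2.813 mol
n/ν → D: 1.698, Q: 1.407; Q is limiting.
n(Z) = (2/2) × 2.813 = 2.813 mol
mass = 2.813 × 312.20 = 878.2 g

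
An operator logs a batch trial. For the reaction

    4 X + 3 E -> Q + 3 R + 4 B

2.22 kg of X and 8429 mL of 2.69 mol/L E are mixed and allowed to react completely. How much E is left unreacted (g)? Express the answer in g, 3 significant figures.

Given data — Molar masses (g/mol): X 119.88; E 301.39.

2650 g

n(X) = 2.220×1000 / 119.88 = 18.52 mol
n(E) = 2.69 × 8429/1000 = 22.67 mol
n/ν → X: 4.630, E: 7.557; X is limiting.
E consumed = (3/4) × 18.52 = 13.89 mol
E remaining = 22.67 − 13.89 = 8.780 mol
mass = 8.780 × 301.39 = 2646 g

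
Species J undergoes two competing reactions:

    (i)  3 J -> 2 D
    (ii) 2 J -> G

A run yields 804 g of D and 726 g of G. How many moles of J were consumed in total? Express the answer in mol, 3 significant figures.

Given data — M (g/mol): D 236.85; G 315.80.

n(D) = 804 / 236.85 = 3.395 mol
n(G) = 726 / 315.80 = 2.299 mol
n(J) via (i) = (3/2)×3.395 = 5.093 mol
n(J) via (ii) = (2/1)×2.299 = 4.598 mol
total n(J) = 5.093 + 4.598 = 9.691 mol

9.69 mol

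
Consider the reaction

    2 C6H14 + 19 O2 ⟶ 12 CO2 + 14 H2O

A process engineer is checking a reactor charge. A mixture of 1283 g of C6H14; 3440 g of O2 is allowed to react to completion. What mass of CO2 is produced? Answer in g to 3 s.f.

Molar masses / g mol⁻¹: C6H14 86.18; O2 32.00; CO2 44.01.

n(C6H14) = 1283 / 86.18 = 14.89 mol
n(O2) = 3440 / 32.00 = 107.5 mol
n/ν for C6H14 = 14.89/2 = 7.445
n/ν for O2 = 107.5/19 = 5.658
Smallest n/ν is O2 → limiting reagent.
n(CO2) = (12/19) × 107.5 = 67.89 mol
mass = 67.89 × 44.01 = 2988 g

2990 g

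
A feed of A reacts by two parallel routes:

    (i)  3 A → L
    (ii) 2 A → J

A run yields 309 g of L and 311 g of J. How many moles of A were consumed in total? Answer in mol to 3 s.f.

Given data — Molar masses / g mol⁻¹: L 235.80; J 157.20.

n(L) = 309 / 235.80 = 1.310 mol
n(J) = 311 / 157.20 = 1.978 mol
n(A) via (i) = (3/1)×1.310 = 3.930 mol
n(A) via (ii) = (2/1)×1.978 = 3.956 mol
total n(A) = 3.930 + 3.956 = 7.886 mol

7.89 mol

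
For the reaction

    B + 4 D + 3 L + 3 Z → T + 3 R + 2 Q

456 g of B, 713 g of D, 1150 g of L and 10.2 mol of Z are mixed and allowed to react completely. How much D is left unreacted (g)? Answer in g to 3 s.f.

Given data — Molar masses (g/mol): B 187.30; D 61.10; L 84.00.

118 g

n(B) = 456.0 / 187.30 = 2.435 mol
n(D) = 713.0 / 61.10 = 11.67 mol
n(L) = 1150 / 84.00 = 13.69 mol
n(Z) = 10.20 mol
n/ν for B = 2.435/1 = 2.435
n/ν for D = 11.67/4 = 2.918
n/ν for L = 13.69/3 = 4.563
n/ν for Z = 10.20/3 = 3.400
Smallest n/ν is B → limiting reagent.
D consumed = (4/1) × 2.435 = 9.740 mol
D remaining = 11.67 − 9.740 = 1.930 mol
mass = 1.930 × 61.10 = 117.9 g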